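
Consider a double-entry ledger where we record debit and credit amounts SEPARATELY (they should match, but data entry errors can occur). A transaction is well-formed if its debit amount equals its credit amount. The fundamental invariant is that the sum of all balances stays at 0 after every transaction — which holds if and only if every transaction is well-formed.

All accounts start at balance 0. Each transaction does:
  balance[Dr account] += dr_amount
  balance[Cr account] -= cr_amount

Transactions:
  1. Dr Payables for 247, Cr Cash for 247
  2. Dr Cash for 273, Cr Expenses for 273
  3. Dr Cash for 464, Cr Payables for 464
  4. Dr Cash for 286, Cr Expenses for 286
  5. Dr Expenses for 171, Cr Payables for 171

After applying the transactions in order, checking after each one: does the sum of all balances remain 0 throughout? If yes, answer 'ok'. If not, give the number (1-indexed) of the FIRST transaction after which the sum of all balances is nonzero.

Answer: ok

Derivation:
After txn 1: dr=247 cr=247 sum_balances=0
After txn 2: dr=273 cr=273 sum_balances=0
After txn 3: dr=464 cr=464 sum_balances=0
After txn 4: dr=286 cr=286 sum_balances=0
After txn 5: dr=171 cr=171 sum_balances=0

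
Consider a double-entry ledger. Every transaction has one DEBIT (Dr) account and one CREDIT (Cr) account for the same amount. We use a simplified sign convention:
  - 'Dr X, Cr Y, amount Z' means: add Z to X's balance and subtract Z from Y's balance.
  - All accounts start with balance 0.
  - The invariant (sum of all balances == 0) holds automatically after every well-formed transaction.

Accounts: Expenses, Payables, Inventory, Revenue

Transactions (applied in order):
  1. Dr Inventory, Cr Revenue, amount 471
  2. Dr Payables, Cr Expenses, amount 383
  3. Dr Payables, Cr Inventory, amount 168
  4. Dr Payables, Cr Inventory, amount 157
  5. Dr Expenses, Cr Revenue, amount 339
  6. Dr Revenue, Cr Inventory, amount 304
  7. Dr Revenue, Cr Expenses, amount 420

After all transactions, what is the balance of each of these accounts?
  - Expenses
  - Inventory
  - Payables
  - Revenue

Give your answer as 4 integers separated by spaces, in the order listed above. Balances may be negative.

After txn 1 (Dr Inventory, Cr Revenue, amount 471): Inventory=471 Revenue=-471
After txn 2 (Dr Payables, Cr Expenses, amount 383): Expenses=-383 Inventory=471 Payables=383 Revenue=-471
After txn 3 (Dr Payables, Cr Inventory, amount 168): Expenses=-383 Inventory=303 Payables=551 Revenue=-471
After txn 4 (Dr Payables, Cr Inventory, amount 157): Expenses=-383 Inventory=146 Payables=708 Revenue=-471
After txn 5 (Dr Expenses, Cr Revenue, amount 339): Expenses=-44 Inventory=146 Payables=708 Revenue=-810
After txn 6 (Dr Revenue, Cr Inventory, amount 304): Expenses=-44 Inventory=-158 Payables=708 Revenue=-506
After txn 7 (Dr Revenue, Cr Expenses, amount 420): Expenses=-464 Inventory=-158 Payables=708 Revenue=-86

Answer: -464 -158 708 -86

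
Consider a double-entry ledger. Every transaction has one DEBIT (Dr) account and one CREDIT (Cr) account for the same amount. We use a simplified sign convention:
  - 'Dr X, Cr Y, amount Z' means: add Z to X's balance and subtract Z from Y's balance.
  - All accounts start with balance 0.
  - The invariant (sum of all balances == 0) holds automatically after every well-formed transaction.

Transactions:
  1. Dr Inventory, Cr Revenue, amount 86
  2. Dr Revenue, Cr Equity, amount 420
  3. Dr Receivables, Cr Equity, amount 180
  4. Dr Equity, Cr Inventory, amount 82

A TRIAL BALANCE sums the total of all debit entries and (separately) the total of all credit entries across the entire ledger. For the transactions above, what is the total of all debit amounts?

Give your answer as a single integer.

Txn 1: debit+=86
Txn 2: debit+=420
Txn 3: debit+=180
Txn 4: debit+=82
Total debits = 768

Answer: 768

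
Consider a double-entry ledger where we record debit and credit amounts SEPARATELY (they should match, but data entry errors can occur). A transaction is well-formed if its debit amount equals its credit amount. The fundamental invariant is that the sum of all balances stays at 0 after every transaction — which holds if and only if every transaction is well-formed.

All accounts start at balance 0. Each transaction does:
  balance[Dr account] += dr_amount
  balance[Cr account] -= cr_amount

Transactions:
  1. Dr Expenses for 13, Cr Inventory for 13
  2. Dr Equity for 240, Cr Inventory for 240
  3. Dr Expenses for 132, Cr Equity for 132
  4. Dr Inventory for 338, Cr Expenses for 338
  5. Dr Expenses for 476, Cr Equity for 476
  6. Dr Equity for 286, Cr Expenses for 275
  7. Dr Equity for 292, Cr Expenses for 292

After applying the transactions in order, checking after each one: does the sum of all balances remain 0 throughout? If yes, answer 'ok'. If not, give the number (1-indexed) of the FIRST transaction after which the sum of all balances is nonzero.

After txn 1: dr=13 cr=13 sum_balances=0
After txn 2: dr=240 cr=240 sum_balances=0
After txn 3: dr=132 cr=132 sum_balances=0
After txn 4: dr=338 cr=338 sum_balances=0
After txn 5: dr=476 cr=476 sum_balances=0
After txn 6: dr=286 cr=275 sum_balances=11
After txn 7: dr=292 cr=292 sum_balances=11

Answer: 6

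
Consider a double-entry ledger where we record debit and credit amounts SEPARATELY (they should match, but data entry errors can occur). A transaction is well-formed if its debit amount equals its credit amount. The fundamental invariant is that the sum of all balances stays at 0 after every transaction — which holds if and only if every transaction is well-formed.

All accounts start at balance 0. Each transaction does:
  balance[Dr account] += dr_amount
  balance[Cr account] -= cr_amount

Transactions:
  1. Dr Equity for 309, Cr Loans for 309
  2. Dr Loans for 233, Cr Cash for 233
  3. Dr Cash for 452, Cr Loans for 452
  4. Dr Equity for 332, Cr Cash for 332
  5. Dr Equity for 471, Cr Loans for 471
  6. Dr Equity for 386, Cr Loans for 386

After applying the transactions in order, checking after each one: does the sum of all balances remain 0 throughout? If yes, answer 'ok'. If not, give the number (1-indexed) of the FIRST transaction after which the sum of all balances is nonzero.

Answer: ok

Derivation:
After txn 1: dr=309 cr=309 sum_balances=0
After txn 2: dr=233 cr=233 sum_balances=0
After txn 3: dr=452 cr=452 sum_balances=0
After txn 4: dr=332 cr=332 sum_balances=0
After txn 5: dr=471 cr=471 sum_balances=0
After txn 6: dr=386 cr=386 sum_balances=0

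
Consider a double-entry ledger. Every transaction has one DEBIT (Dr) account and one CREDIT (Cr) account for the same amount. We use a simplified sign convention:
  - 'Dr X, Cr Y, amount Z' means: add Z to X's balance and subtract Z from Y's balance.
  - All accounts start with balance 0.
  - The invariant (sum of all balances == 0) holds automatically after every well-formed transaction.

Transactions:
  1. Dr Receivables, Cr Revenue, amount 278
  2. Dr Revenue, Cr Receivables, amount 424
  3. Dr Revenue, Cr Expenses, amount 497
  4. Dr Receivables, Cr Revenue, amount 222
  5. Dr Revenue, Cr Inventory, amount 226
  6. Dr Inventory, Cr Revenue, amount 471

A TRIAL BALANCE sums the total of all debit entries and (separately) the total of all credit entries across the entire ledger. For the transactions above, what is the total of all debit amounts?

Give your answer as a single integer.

Answer: 2118

Derivation:
Txn 1: debit+=278
Txn 2: debit+=424
Txn 3: debit+=497
Txn 4: debit+=222
Txn 5: debit+=226
Txn 6: debit+=471
Total debits = 2118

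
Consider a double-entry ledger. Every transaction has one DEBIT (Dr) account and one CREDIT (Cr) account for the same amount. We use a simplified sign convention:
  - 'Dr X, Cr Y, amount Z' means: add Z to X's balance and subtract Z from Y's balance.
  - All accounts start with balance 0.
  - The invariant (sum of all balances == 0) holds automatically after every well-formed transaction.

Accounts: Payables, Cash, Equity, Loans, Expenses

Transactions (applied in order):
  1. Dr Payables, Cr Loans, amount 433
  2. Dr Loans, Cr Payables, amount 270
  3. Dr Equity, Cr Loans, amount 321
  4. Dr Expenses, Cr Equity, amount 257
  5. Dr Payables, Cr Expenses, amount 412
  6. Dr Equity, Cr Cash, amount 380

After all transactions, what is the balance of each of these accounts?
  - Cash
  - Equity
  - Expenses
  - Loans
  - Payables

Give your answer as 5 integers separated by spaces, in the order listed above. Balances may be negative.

After txn 1 (Dr Payables, Cr Loans, amount 433): Loans=-433 Payables=433
After txn 2 (Dr Loans, Cr Payables, amount 270): Loans=-163 Payables=163
After txn 3 (Dr Equity, Cr Loans, amount 321): Equity=321 Loans=-484 Payables=163
After txn 4 (Dr Expenses, Cr Equity, amount 257): Equity=64 Expenses=257 Loans=-484 Payables=163
After txn 5 (Dr Payables, Cr Expenses, amount 412): Equity=64 Expenses=-155 Loans=-484 Payables=575
After txn 6 (Dr Equity, Cr Cash, amount 380): Cash=-380 Equity=444 Expenses=-155 Loans=-484 Payables=575

Answer: -380 444 -155 -484 575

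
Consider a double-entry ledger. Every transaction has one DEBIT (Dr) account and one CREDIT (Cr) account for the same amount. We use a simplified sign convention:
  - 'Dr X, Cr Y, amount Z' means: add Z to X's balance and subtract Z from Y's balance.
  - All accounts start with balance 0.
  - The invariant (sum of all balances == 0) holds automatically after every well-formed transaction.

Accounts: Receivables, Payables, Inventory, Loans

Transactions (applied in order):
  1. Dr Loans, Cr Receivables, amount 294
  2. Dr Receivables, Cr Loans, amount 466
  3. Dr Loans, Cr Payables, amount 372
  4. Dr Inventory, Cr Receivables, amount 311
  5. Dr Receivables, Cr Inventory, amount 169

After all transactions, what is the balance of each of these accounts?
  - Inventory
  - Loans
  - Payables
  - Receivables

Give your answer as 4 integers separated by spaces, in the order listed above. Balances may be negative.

Answer: 142 200 -372 30

Derivation:
After txn 1 (Dr Loans, Cr Receivables, amount 294): Loans=294 Receivables=-294
After txn 2 (Dr Receivables, Cr Loans, amount 466): Loans=-172 Receivables=172
After txn 3 (Dr Loans, Cr Payables, amount 372): Loans=200 Payables=-372 Receivables=172
After txn 4 (Dr Inventory, Cr Receivables, amount 311): Inventory=311 Loans=200 Payables=-372 Receivables=-139
After txn 5 (Dr Receivables, Cr Inventory, amount 169): Inventory=142 Loans=200 Payables=-372 Receivables=30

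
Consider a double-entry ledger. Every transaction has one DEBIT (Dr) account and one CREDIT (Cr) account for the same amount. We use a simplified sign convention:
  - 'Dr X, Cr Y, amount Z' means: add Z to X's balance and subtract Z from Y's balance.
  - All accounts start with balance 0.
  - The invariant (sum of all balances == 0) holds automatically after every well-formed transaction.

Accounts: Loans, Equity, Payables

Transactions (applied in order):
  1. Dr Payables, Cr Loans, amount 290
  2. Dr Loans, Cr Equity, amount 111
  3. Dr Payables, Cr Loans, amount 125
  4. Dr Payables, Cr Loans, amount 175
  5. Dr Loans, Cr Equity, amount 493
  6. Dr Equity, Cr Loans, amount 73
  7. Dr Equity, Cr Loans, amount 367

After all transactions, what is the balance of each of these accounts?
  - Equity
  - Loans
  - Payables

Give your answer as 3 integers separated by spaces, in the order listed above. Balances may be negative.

After txn 1 (Dr Payables, Cr Loans, amount 290): Loans=-290 Payables=290
After txn 2 (Dr Loans, Cr Equity, amount 111): Equity=-111 Loans=-179 Payables=290
After txn 3 (Dr Payables, Cr Loans, amount 125): Equity=-111 Loans=-304 Payables=415
After txn 4 (Dr Payables, Cr Loans, amount 175): Equity=-111 Loans=-479 Payables=590
After txn 5 (Dr Loans, Cr Equity, amount 493): Equity=-604 Loans=14 Payables=590
After txn 6 (Dr Equity, Cr Loans, amount 73): Equity=-531 Loans=-59 Payables=590
After txn 7 (Dr Equity, Cr Loans, amount 367): Equity=-164 Loans=-426 Payables=590

Answer: -164 -426 590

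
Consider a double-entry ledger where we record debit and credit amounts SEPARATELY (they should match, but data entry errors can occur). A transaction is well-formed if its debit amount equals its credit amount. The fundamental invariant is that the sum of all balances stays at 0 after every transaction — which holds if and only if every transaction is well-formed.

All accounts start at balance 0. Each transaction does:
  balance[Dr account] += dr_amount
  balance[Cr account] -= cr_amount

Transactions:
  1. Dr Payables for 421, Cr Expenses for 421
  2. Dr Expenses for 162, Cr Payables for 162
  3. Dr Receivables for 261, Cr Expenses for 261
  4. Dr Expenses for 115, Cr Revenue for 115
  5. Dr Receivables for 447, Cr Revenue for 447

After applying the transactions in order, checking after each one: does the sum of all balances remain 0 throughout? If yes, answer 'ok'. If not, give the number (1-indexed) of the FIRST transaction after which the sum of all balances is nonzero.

After txn 1: dr=421 cr=421 sum_balances=0
After txn 2: dr=162 cr=162 sum_balances=0
After txn 3: dr=261 cr=261 sum_balances=0
After txn 4: dr=115 cr=115 sum_balances=0
After txn 5: dr=447 cr=447 sum_balances=0

Answer: ok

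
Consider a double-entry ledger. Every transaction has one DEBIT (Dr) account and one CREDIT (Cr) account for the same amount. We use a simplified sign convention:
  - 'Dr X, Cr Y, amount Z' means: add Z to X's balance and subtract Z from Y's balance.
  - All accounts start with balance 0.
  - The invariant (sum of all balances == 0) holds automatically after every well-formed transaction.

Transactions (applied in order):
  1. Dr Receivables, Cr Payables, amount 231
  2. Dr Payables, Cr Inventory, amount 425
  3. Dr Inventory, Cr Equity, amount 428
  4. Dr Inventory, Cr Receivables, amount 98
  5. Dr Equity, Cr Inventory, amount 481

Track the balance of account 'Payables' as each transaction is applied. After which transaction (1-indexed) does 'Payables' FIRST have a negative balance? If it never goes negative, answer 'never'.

Answer: 1

Derivation:
After txn 1: Payables=-231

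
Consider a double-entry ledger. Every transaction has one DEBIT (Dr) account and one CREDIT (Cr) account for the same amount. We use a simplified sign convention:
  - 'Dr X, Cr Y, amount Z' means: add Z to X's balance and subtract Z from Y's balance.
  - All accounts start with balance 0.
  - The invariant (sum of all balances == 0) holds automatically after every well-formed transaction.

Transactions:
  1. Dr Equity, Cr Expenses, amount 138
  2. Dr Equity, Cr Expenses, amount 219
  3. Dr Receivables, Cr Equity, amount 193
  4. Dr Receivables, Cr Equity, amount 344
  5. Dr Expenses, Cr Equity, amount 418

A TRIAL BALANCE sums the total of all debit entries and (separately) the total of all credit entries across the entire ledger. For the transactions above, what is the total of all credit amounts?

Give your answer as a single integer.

Answer: 1312

Derivation:
Txn 1: credit+=138
Txn 2: credit+=219
Txn 3: credit+=193
Txn 4: credit+=344
Txn 5: credit+=418
Total credits = 1312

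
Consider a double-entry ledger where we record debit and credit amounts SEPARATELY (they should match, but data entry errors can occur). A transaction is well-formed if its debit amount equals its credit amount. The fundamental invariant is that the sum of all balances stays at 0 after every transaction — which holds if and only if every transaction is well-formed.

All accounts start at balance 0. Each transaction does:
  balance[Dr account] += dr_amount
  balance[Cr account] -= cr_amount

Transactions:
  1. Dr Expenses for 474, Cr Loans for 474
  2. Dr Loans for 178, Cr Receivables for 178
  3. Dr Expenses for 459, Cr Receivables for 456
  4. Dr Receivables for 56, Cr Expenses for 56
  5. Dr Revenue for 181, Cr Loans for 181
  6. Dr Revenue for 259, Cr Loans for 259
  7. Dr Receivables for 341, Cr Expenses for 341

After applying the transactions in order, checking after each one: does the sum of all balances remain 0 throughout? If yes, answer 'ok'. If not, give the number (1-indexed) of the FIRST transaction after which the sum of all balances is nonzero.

Answer: 3

Derivation:
After txn 1: dr=474 cr=474 sum_balances=0
After txn 2: dr=178 cr=178 sum_balances=0
After txn 3: dr=459 cr=456 sum_balances=3
After txn 4: dr=56 cr=56 sum_balances=3
After txn 5: dr=181 cr=181 sum_balances=3
After txn 6: dr=259 cr=259 sum_balances=3
After txn 7: dr=341 cr=341 sum_balances=3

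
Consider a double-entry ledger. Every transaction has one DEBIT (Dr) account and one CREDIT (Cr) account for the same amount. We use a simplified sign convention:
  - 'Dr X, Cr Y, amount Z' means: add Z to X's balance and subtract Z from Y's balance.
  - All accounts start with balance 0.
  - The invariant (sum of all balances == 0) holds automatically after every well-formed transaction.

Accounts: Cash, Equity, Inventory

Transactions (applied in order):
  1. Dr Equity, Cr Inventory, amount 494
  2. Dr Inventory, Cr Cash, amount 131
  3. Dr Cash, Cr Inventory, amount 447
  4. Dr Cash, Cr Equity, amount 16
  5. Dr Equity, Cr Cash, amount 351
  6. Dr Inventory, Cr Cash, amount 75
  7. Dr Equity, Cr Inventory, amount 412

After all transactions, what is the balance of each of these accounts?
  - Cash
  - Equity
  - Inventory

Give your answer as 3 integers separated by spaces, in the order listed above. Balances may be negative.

Answer: -94 1241 -1147

Derivation:
After txn 1 (Dr Equity, Cr Inventory, amount 494): Equity=494 Inventory=-494
After txn 2 (Dr Inventory, Cr Cash, amount 131): Cash=-131 Equity=494 Inventory=-363
After txn 3 (Dr Cash, Cr Inventory, amount 447): Cash=316 Equity=494 Inventory=-810
After txn 4 (Dr Cash, Cr Equity, amount 16): Cash=332 Equity=478 Inventory=-810
After txn 5 (Dr Equity, Cr Cash, amount 351): Cash=-19 Equity=829 Inventory=-810
After txn 6 (Dr Inventory, Cr Cash, amount 75): Cash=-94 Equity=829 Inventory=-735
After txn 7 (Dr Equity, Cr Inventory, amount 412): Cash=-94 Equity=1241 Inventory=-1147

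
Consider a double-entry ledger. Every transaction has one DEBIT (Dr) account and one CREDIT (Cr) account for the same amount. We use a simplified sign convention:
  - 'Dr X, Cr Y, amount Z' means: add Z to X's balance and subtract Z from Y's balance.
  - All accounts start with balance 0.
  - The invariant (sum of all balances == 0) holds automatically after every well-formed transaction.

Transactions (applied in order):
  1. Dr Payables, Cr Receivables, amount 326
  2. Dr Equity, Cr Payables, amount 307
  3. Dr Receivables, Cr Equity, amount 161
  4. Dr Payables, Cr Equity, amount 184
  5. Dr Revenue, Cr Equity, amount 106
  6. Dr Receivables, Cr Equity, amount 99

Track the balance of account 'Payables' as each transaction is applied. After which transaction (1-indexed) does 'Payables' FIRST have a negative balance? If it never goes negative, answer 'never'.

Answer: never

Derivation:
After txn 1: Payables=326
After txn 2: Payables=19
After txn 3: Payables=19
After txn 4: Payables=203
After txn 5: Payables=203
After txn 6: Payables=203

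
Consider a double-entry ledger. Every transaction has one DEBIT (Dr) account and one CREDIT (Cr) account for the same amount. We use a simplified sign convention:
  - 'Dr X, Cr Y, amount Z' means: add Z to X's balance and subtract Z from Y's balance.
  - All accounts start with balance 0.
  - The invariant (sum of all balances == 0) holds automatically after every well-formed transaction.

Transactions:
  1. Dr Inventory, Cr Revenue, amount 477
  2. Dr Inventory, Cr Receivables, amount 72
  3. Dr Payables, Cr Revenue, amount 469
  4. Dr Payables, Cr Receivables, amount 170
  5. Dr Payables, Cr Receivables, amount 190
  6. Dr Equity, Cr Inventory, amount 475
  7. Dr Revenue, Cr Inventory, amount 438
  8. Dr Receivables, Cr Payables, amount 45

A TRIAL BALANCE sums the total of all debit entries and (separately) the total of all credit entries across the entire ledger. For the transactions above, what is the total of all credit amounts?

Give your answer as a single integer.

Answer: 2336

Derivation:
Txn 1: credit+=477
Txn 2: credit+=72
Txn 3: credit+=469
Txn 4: credit+=170
Txn 5: credit+=190
Txn 6: credit+=475
Txn 7: credit+=438
Txn 8: credit+=45
Total credits = 2336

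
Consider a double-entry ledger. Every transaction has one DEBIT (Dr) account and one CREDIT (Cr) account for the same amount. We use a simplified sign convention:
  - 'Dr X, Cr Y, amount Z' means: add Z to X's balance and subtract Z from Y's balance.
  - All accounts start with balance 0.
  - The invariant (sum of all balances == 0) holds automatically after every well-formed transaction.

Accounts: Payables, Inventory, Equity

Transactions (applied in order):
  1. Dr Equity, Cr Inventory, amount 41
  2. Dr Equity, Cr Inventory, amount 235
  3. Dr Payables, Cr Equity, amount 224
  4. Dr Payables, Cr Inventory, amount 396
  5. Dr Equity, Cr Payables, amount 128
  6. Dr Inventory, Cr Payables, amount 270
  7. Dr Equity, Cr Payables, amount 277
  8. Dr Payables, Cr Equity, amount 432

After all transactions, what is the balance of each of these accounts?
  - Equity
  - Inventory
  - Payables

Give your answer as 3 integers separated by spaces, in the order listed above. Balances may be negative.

Answer: 25 -402 377

Derivation:
After txn 1 (Dr Equity, Cr Inventory, amount 41): Equity=41 Inventory=-41
After txn 2 (Dr Equity, Cr Inventory, amount 235): Equity=276 Inventory=-276
After txn 3 (Dr Payables, Cr Equity, amount 224): Equity=52 Inventory=-276 Payables=224
After txn 4 (Dr Payables, Cr Inventory, amount 396): Equity=52 Inventory=-672 Payables=620
After txn 5 (Dr Equity, Cr Payables, amount 128): Equity=180 Inventory=-672 Payables=492
After txn 6 (Dr Inventory, Cr Payables, amount 270): Equity=180 Inventory=-402 Payables=222
After txn 7 (Dr Equity, Cr Payables, amount 277): Equity=457 Inventory=-402 Payables=-55
After txn 8 (Dr Payables, Cr Equity, amount 432): Equity=25 Inventory=-402 Payables=377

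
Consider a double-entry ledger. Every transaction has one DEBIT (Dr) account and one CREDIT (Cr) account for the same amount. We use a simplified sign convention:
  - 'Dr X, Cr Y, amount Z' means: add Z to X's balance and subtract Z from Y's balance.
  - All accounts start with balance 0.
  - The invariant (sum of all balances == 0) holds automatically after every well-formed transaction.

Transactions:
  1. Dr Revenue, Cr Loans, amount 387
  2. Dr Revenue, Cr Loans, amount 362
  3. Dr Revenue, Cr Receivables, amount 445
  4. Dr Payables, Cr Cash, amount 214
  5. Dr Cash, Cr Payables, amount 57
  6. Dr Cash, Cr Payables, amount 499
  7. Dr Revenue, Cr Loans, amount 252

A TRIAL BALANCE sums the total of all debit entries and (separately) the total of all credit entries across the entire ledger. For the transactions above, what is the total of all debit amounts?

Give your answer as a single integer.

Answer: 2216

Derivation:
Txn 1: debit+=387
Txn 2: debit+=362
Txn 3: debit+=445
Txn 4: debit+=214
Txn 5: debit+=57
Txn 6: debit+=499
Txn 7: debit+=252
Total debits = 2216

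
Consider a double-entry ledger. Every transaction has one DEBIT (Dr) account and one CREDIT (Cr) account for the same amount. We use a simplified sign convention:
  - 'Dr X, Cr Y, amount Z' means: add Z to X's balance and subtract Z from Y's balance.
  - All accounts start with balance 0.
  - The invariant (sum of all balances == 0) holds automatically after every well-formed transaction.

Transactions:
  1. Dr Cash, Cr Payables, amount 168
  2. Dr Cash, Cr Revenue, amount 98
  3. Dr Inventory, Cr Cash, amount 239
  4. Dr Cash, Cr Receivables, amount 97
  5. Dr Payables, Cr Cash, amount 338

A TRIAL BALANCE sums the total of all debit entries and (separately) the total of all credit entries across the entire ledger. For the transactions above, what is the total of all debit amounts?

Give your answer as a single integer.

Answer: 940

Derivation:
Txn 1: debit+=168
Txn 2: debit+=98
Txn 3: debit+=239
Txn 4: debit+=97
Txn 5: debit+=338
Total debits = 940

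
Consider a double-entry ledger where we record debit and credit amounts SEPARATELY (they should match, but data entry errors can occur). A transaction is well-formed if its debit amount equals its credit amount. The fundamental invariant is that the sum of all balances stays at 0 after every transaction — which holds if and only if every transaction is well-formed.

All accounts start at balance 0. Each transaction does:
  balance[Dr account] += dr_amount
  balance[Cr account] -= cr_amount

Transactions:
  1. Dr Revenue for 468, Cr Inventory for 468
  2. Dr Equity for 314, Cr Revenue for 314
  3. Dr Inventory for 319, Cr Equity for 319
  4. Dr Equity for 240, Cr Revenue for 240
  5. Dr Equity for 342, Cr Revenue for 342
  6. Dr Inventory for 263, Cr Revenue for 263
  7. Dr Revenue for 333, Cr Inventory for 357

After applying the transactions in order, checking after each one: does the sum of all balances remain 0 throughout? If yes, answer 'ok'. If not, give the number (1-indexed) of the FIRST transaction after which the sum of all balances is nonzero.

Answer: 7

Derivation:
After txn 1: dr=468 cr=468 sum_balances=0
After txn 2: dr=314 cr=314 sum_balances=0
After txn 3: dr=319 cr=319 sum_balances=0
After txn 4: dr=240 cr=240 sum_balances=0
After txn 5: dr=342 cr=342 sum_balances=0
After txn 6: dr=263 cr=263 sum_balances=0
After txn 7: dr=333 cr=357 sum_balances=-24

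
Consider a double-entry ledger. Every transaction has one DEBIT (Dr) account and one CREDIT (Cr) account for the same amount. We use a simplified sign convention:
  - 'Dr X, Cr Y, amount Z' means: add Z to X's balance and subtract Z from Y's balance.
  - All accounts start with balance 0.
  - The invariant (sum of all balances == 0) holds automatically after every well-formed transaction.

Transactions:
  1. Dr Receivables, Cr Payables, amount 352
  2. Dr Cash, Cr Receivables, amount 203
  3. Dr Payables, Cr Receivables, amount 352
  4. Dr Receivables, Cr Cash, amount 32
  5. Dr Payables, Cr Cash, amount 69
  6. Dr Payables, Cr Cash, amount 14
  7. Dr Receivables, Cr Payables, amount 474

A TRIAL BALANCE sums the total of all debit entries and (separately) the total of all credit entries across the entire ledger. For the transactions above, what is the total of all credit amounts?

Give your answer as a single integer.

Txn 1: credit+=352
Txn 2: credit+=203
Txn 3: credit+=352
Txn 4: credit+=32
Txn 5: credit+=69
Txn 6: credit+=14
Txn 7: credit+=474
Total credits = 1496

Answer: 1496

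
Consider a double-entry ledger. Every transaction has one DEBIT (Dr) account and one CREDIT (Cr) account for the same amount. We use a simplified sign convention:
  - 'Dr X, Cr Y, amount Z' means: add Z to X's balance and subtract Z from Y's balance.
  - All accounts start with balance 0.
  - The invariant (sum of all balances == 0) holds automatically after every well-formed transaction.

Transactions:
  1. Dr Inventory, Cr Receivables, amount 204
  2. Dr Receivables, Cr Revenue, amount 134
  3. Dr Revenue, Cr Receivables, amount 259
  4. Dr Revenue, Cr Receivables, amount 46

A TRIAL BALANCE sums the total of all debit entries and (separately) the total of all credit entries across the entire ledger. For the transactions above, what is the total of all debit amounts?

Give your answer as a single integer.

Txn 1: debit+=204
Txn 2: debit+=134
Txn 3: debit+=259
Txn 4: debit+=46
Total debits = 643

Answer: 643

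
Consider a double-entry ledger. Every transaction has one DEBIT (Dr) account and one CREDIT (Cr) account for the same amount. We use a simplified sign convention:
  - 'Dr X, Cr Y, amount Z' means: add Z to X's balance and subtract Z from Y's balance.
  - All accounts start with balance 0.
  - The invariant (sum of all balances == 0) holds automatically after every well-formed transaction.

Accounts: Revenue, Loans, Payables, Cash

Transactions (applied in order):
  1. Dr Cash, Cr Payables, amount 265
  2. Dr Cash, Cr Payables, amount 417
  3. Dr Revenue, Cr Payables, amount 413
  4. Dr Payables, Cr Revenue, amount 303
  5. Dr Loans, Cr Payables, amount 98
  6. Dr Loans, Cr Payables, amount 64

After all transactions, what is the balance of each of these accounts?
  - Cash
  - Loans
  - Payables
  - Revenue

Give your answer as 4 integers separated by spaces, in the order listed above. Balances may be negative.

Answer: 682 162 -954 110

Derivation:
After txn 1 (Dr Cash, Cr Payables, amount 265): Cash=265 Payables=-265
After txn 2 (Dr Cash, Cr Payables, amount 417): Cash=682 Payables=-682
After txn 3 (Dr Revenue, Cr Payables, amount 413): Cash=682 Payables=-1095 Revenue=413
After txn 4 (Dr Payables, Cr Revenue, amount 303): Cash=682 Payables=-792 Revenue=110
After txn 5 (Dr Loans, Cr Payables, amount 98): Cash=682 Loans=98 Payables=-890 Revenue=110
After txn 6 (Dr Loans, Cr Payables, amount 64): Cash=682 Loans=162 Payables=-954 Revenue=110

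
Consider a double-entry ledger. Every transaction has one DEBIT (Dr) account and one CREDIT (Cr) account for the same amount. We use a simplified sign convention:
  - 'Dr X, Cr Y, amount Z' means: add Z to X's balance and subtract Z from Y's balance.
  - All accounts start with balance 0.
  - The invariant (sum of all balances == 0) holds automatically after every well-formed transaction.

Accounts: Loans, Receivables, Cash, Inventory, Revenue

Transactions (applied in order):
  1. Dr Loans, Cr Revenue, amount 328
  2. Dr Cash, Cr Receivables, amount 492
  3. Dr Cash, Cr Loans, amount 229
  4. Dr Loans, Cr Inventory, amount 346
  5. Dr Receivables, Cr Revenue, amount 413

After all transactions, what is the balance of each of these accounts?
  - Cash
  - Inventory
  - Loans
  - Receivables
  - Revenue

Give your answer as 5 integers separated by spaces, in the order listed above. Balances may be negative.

Answer: 721 -346 445 -79 -741

Derivation:
After txn 1 (Dr Loans, Cr Revenue, amount 328): Loans=328 Revenue=-328
After txn 2 (Dr Cash, Cr Receivables, amount 492): Cash=492 Loans=328 Receivables=-492 Revenue=-328
After txn 3 (Dr Cash, Cr Loans, amount 229): Cash=721 Loans=99 Receivables=-492 Revenue=-328
After txn 4 (Dr Loans, Cr Inventory, amount 346): Cash=721 Inventory=-346 Loans=445 Receivables=-492 Revenue=-328
After txn 5 (Dr Receivables, Cr Revenue, amount 413): Cash=721 Inventory=-346 Loans=445 Receivables=-79 Revenue=-741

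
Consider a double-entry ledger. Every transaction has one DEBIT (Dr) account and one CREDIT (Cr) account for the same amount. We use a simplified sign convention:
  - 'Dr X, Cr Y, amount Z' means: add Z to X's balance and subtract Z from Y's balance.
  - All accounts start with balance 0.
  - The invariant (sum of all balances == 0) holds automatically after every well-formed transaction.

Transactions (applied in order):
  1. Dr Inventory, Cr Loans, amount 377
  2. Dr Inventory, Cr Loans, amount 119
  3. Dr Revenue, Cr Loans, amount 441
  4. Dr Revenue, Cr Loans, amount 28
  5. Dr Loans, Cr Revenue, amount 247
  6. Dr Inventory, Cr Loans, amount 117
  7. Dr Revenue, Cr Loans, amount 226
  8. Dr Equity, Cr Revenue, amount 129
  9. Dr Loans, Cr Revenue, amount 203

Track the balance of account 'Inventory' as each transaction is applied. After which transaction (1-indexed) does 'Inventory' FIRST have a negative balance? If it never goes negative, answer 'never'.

After txn 1: Inventory=377
After txn 2: Inventory=496
After txn 3: Inventory=496
After txn 4: Inventory=496
After txn 5: Inventory=496
After txn 6: Inventory=613
After txn 7: Inventory=613
After txn 8: Inventory=613
After txn 9: Inventory=613

Answer: never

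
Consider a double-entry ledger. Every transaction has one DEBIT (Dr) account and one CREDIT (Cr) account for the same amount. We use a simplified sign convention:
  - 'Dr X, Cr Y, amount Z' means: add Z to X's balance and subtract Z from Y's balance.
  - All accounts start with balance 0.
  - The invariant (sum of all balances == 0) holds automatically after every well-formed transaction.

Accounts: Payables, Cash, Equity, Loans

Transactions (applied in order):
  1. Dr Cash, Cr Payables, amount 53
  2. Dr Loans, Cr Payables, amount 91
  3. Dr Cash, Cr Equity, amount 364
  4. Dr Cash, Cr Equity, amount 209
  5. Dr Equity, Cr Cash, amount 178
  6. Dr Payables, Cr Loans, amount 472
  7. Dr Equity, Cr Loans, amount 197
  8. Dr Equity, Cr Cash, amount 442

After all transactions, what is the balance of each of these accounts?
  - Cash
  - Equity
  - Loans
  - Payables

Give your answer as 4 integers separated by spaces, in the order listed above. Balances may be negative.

After txn 1 (Dr Cash, Cr Payables, amount 53): Cash=53 Payables=-53
After txn 2 (Dr Loans, Cr Payables, amount 91): Cash=53 Loans=91 Payables=-144
After txn 3 (Dr Cash, Cr Equity, amount 364): Cash=417 Equity=-364 Loans=91 Payables=-144
After txn 4 (Dr Cash, Cr Equity, amount 209): Cash=626 Equity=-573 Loans=91 Payables=-144
After txn 5 (Dr Equity, Cr Cash, amount 178): Cash=448 Equity=-395 Loans=91 Payables=-144
After txn 6 (Dr Payables, Cr Loans, amount 472): Cash=448 Equity=-395 Loans=-381 Payables=328
After txn 7 (Dr Equity, Cr Loans, amount 197): Cash=448 Equity=-198 Loans=-578 Payables=328
After txn 8 (Dr Equity, Cr Cash, amount 442): Cash=6 Equity=244 Loans=-578 Payables=328

Answer: 6 244 -578 328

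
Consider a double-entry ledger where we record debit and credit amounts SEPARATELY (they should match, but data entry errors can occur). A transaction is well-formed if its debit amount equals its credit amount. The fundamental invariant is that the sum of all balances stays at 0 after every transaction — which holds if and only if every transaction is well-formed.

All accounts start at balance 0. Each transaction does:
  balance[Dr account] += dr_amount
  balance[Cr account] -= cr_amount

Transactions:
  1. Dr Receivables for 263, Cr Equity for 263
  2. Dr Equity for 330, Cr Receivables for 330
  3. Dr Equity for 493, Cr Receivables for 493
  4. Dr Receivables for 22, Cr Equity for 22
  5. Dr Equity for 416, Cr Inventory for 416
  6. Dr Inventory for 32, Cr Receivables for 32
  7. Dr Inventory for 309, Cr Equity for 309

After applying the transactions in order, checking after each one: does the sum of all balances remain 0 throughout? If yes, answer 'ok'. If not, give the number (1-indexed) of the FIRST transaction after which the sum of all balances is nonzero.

After txn 1: dr=263 cr=263 sum_balances=0
After txn 2: dr=330 cr=330 sum_balances=0
After txn 3: dr=493 cr=493 sum_balances=0
After txn 4: dr=22 cr=22 sum_balances=0
After txn 5: dr=416 cr=416 sum_balances=0
After txn 6: dr=32 cr=32 sum_balances=0
After txn 7: dr=309 cr=309 sum_balances=0

Answer: ok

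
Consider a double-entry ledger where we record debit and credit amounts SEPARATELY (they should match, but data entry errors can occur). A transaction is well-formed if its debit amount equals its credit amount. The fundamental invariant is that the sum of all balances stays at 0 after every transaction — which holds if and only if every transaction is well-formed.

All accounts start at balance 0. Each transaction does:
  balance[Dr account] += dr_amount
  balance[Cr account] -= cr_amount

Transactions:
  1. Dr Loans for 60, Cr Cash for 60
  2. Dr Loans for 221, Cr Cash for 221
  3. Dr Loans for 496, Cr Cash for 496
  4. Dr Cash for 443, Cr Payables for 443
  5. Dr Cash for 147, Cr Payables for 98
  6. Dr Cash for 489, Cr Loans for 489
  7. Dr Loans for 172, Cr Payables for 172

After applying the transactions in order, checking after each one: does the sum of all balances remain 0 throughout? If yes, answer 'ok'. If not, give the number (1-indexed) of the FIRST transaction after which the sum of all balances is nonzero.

After txn 1: dr=60 cr=60 sum_balances=0
After txn 2: dr=221 cr=221 sum_balances=0
After txn 3: dr=496 cr=496 sum_balances=0
After txn 4: dr=443 cr=443 sum_balances=0
After txn 5: dr=147 cr=98 sum_balances=49
After txn 6: dr=489 cr=489 sum_balances=49
After txn 7: dr=172 cr=172 sum_balances=49

Answer: 5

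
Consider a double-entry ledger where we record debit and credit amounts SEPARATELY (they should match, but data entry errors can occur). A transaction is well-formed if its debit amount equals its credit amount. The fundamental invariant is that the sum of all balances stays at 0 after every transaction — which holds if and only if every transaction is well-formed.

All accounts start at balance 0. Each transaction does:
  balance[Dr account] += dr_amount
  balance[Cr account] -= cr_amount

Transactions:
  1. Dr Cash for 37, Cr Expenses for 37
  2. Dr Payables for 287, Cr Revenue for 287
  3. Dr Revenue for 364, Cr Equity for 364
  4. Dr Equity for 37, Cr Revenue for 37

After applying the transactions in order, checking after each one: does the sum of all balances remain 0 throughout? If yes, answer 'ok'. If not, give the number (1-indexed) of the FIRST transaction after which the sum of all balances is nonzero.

After txn 1: dr=37 cr=37 sum_balances=0
After txn 2: dr=287 cr=287 sum_balances=0
After txn 3: dr=364 cr=364 sum_balances=0
After txn 4: dr=37 cr=37 sum_balances=0

Answer: ok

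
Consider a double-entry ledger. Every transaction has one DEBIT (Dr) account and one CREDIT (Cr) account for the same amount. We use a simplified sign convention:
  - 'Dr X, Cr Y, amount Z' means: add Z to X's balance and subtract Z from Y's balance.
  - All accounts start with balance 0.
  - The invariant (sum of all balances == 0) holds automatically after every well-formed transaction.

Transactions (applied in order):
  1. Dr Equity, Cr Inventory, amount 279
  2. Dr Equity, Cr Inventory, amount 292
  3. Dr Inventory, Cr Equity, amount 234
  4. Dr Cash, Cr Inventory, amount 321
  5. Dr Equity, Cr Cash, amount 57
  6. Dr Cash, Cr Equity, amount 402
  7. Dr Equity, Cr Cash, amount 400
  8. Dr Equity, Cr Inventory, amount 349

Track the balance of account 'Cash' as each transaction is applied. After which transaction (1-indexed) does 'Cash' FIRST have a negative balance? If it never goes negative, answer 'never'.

Answer: never

Derivation:
After txn 1: Cash=0
After txn 2: Cash=0
After txn 3: Cash=0
After txn 4: Cash=321
After txn 5: Cash=264
After txn 6: Cash=666
After txn 7: Cash=266
After txn 8: Cash=266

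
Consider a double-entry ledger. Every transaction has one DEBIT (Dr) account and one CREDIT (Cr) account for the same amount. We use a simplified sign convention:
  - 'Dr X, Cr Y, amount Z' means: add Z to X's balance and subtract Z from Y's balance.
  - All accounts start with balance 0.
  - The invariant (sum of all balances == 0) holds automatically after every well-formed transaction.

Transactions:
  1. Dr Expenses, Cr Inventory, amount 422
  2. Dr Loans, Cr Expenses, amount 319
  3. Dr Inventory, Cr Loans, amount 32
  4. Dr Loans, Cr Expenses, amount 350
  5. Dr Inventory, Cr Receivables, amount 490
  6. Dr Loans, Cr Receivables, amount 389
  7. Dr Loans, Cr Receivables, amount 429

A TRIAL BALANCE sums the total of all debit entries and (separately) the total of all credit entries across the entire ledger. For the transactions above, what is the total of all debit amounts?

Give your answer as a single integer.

Txn 1: debit+=422
Txn 2: debit+=319
Txn 3: debit+=32
Txn 4: debit+=350
Txn 5: debit+=490
Txn 6: debit+=389
Txn 7: debit+=429
Total debits = 2431

Answer: 2431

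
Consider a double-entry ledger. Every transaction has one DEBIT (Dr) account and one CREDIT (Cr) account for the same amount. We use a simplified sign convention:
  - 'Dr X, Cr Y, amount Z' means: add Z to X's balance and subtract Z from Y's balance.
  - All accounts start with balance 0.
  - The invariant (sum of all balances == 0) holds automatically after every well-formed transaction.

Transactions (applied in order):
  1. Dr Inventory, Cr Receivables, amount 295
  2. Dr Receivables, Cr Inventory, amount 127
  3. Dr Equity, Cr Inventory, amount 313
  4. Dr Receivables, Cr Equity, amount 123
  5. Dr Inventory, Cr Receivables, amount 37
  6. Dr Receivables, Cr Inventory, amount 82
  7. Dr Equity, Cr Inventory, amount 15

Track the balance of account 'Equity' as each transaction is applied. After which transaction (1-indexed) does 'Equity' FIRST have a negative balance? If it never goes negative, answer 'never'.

After txn 1: Equity=0
After txn 2: Equity=0
After txn 3: Equity=313
After txn 4: Equity=190
After txn 5: Equity=190
After txn 6: Equity=190
After txn 7: Equity=205

Answer: never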